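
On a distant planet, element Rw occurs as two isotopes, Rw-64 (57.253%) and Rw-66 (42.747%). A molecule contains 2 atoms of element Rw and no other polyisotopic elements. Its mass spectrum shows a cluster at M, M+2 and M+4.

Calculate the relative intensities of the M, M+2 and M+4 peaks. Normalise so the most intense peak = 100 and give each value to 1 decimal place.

67.0 : 100.0 : 37.3

Expanding (0.57253 + 0.42747)^2:
P(M) = 0.57253^2 = 0.327791
P(M+2) = 2 × 0.57253^1 × 0.42747^1 = 0.489479
P(M+4) = 0.42747^2 = 0.182731
The M+2 peak is largest (0.489479); scaling to 100 gives 67.0 : 100.0 : 37.3.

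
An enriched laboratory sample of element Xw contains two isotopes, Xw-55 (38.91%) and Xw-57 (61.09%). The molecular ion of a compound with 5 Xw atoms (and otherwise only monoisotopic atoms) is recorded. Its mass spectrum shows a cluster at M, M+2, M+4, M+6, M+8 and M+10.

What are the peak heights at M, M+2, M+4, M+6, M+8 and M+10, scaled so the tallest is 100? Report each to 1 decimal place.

Expanding (0.3891 + 0.6109)^5:
P(M) = 0.3891^5 = 0.008919
P(M+2) = 5 × 0.3891^4 × 0.6109^1 = 0.070014
P(M+4) = 10 × 0.3891^3 × 0.6109^2 = 0.219849
P(M+6) = 10 × 0.3891^2 × 0.6109^3 = 0.345170
P(M+8) = 5 × 0.3891^1 × 0.6109^4 = 0.270964
P(M+10) = 0.6109^5 = 0.085085
The M+6 peak is largest (0.345170); scaling to 100 gives 2.6 : 20.3 : 63.7 : 100.0 : 78.5 : 24.7.

2.6 : 20.3 : 63.7 : 100.0 : 78.5 : 24.7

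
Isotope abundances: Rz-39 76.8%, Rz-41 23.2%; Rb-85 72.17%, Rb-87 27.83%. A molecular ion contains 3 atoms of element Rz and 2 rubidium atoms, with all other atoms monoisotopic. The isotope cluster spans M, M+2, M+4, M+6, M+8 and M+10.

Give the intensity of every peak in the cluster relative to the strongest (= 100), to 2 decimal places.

Element Rz pattern (n=3): 0.45298483 : 0.4105175 : 0.1240105 : 0.01248717
Rubidium pattern (n=2): 0.52085089 : 0.40169822 : 0.07745089
Convolve the two distributions (both contribute in 2-u steps):
  M: 0.45298483×0.52085089 = 0.235938
  M+2: 0.45298483×0.40169822 + 0.4105175×0.52085089 = 0.395782
  M+4: 0.45298483×0.07745089 + 0.4105175×0.40169822 + 0.1240105×0.52085089 = 0.264579
  M+6: 0.4105175×0.07745089 + 0.1240105×0.40169822 + 0.01248717×0.52085089 = 0.088114
  M+8: 0.1240105×0.07745089 + 0.01248717×0.40169822 = 0.014621
  M+10: 0.01248717×0.07745089 = 0.000967
Scale to base peak (0.395782) = 100: 59.61 : 100.00 : 66.85 : 22.26 : 3.69 : 0.24

59.61 : 100.00 : 66.85 : 22.26 : 3.69 : 0.24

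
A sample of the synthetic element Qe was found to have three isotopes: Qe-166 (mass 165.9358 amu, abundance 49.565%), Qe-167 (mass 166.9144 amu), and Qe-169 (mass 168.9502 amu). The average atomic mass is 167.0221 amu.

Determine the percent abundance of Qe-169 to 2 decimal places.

29.12%

The remaining 50.435% is split between Qe-167 (fraction x) and Qe-169 (fraction 0.50435 − x).
Substituting: 166.9144x + 168.9502(0.50435 − x) = 84.77602073
(166.9144 − 168.9502)x = -0.43401264  ⇒  x = 0.21319, y = 0.29116
Qe-167: 21.32%, Qe-169: 29.12%.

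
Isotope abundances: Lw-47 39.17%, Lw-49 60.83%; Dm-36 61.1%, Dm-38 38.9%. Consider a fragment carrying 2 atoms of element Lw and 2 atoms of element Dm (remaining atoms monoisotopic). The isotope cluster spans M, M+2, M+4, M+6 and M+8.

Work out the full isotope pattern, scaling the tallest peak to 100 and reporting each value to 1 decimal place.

Element Lw pattern (n=2): 0.15342889 : 0.47654222 : 0.37002889
Element Dm pattern (n=2): 0.373321 : 0.475358 : 0.151321
Convolve the two distributions (both contribute in 2-u steps):
  M: 0.15342889×0.373321 = 0.057278
  M+2: 0.15342889×0.475358 + 0.47654222×0.373321 = 0.250837
  M+4: 0.15342889×0.151321 + 0.47654222×0.475358 + 0.37002889×0.373321 = 0.387885
  M+6: 0.47654222×0.151321 + 0.37002889×0.475358 = 0.248007
  M+8: 0.37002889×0.151321 = 0.055993
Scale to base peak (0.387885) = 100: 14.8 : 64.7 : 100.0 : 63.9 : 14.4

14.8 : 64.7 : 100.0 : 63.9 : 14.4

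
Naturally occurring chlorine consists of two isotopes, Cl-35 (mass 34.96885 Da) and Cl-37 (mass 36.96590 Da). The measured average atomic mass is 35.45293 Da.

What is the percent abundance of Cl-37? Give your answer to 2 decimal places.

With x = fraction of Cl-35 (so Cl-37 is 1 − x):
34.96885·x + 36.96590·(1 − x) = 35.45293
(34.96885 − 36.96590)·x = 35.45293 − 36.96590
x = -1.51297 / -1.99705 = 0.75760 → 75.76% Cl-35, 24.24% Cl-37.

24.24%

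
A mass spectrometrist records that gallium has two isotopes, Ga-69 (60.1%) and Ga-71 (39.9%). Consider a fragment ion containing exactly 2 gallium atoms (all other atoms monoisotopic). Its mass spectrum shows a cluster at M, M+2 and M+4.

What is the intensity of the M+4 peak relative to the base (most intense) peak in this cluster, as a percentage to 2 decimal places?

(0.601 + 0.399)^2 gives M 0.3612, M+2 0.4796, M+4 0.1592; the largest is M+2.
P(M+2) = C(2,1) × 0.601^1 × 0.399^1 = 2 × 0.6010 × 0.3990 = 0.479598 (base)
P(M+4) = C(2,2) × 0.601^0 × 0.399^2 = 1 × 1.0000 × 0.159201 = 0.159201
Relative intensity = 0.159201 / 0.479598 × 100 = 33.19

33.19%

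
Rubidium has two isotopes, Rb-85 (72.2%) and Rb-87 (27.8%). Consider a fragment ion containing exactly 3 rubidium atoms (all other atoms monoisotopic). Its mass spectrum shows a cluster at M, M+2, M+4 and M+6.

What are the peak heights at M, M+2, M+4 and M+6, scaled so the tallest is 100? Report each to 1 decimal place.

86.6 : 100.0 : 38.5 : 4.9

The 3 Rb atoms are independent, so intensities follow the terms of (0.722 + 0.278)^3.
P(M) = 0.722^3 = 0.376367
P(M+2) = 3 × 0.722^2 × 0.278^1 = 0.434751
P(M+4) = 3 × 0.722^1 × 0.278^2 = 0.167397
P(M+6) = 0.278^3 = 0.021485
The M+2 peak is largest (0.434751); scaling to 100 gives 86.6 : 100.0 : 38.5 : 4.9.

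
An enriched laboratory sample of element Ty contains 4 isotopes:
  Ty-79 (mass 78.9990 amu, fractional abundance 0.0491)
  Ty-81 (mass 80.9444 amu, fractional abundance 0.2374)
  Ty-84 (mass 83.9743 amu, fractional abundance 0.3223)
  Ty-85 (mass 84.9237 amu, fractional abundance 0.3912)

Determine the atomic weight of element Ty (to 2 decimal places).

83.38 amu

Ar = Σ fᵢ·mᵢ = 0.0491 × 78.9990 + 0.2374 × 80.9444 + 0.3223 × 83.9743 + 0.3912 × 84.9237
= 3.87885 + 19.21620 + 27.06492 + 33.22215 = 83.38212 amu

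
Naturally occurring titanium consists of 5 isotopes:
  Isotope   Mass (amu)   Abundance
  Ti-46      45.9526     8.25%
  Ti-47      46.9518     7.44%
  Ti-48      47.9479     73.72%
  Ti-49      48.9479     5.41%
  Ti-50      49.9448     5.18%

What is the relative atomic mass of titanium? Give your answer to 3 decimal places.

47.867 amu

Weight each isotope mass by its fractional abundance: 0.0825 × 45.9526 + 0.0744 × 46.9518 + 0.7372 × 47.9479 + 0.0541 × 48.9479 + 0.0518 × 49.9448
= 3.79109 + 3.49321 + 35.34719 + 2.64808 + 2.58714 = 47.86671 amu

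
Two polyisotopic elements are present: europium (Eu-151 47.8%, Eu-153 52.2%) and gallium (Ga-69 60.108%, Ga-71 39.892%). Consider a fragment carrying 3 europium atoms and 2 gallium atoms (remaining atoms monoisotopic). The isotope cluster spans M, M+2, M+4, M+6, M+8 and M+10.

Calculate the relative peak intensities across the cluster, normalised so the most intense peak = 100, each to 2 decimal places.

11.95 : 55.02 : 100.00 : 89.57 : 39.50 : 6.86

Europium pattern (n=3): 0.10921535 : 0.35780594 : 0.39074206 : 0.14223665
Gallium pattern (n=2): 0.36129717 : 0.47956567 : 0.15913717
Convolve the two distributions (both contribute in 2-u steps):
  M: 0.10921535×0.36129717 = 0.039459
  M+2: 0.10921535×0.47956567 + 0.35780594×0.36129717 = 0.181650
  M+4: 0.10921535×0.15913717 + 0.35780594×0.47956567 + 0.39074206×0.36129717 = 0.330146
  M+6: 0.35780594×0.15913717 + 0.39074206×0.47956567 + 0.14223665×0.36129717 = 0.295716
  M+8: 0.39074206×0.15913717 + 0.14223665×0.47956567 = 0.130393
  M+10: 0.14223665×0.15913717 = 0.022635
Scale to base peak (0.330146) = 100: 11.95 : 55.02 : 100.00 : 89.57 : 39.50 : 6.86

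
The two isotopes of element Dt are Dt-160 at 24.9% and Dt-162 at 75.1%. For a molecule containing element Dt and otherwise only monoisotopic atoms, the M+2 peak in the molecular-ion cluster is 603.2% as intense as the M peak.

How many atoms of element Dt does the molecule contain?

The M+2/M ratio from n Dt atoms is n · q/p = n · 0.751/0.249.
n = 6.032 × 0.249/0.751 = 2.00 ≈ 2

2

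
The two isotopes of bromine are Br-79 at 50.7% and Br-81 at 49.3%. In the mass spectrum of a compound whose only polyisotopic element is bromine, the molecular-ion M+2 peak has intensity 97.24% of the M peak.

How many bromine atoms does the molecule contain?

For n independent Br atoms, I(M+2)/I(M) = n · (abundance Br-81) / (abundance Br-79) = n · 0.493/0.507.
n = 0.9724 × 0.507/0.493 = 1.00 ≈ 1

1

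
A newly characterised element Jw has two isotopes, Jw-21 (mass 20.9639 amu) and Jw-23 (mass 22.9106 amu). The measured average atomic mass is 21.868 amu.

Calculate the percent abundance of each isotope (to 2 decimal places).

With x = fraction of Jw-21 (so Jw-23 is 1 − x):
20.9639·x + 22.9106·(1 − x) = 21.868
(20.9639 − 22.9106)·x = 21.868 − 22.9106
x = -1.0426 / -1.9467 = 0.53557 → 53.56% Jw-21, 46.44% Jw-23.

Jw-21: 53.56%, Jw-23: 46.44%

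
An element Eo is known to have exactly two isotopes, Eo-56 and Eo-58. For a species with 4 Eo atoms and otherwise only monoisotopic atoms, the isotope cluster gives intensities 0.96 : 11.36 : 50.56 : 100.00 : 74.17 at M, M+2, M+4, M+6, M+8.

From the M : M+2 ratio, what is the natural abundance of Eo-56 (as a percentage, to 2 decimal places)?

25.26%

Let p = fractional abundance of Eo-56. I(M+2)/I(M) = [C(4,1)·p^3·(1−p)] / p^4 = 4·(1−p)/p = 11.36/0.96 = 11.8333
(1−p)/p = 11.8333/4 = 2.9583  ⇒  p = 1/(1 + 2.9583) = 0.2526
Eo-56: 25.26%, Eo-58: 74.74%.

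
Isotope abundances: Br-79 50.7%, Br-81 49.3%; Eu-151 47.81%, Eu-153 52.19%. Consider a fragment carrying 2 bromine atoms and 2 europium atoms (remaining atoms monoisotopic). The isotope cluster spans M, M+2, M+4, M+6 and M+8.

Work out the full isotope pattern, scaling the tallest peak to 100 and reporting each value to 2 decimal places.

15.67 : 64.67 : 100.00 : 68.65 : 17.65

Bromine pattern (n=2): 0.257049 : 0.499902 : 0.243049
Europium pattern (n=2): 0.22857961 : 0.49904078 : 0.27237961
Convolve the two distributions (both contribute in 2-u steps):
  M: 0.257049×0.22857961 = 0.058756
  M+2: 0.257049×0.49904078 + 0.499902×0.22857961 = 0.242545
  M+4: 0.257049×0.27237961 + 0.499902×0.49904078 + 0.243049×0.22857961 = 0.375042
  M+6: 0.499902×0.27237961 + 0.243049×0.49904078 = 0.257454
  M+8: 0.243049×0.27237961 = 0.066202
Scale to base peak (0.375042) = 100: 15.67 : 64.67 : 100.00 : 68.65 : 17.65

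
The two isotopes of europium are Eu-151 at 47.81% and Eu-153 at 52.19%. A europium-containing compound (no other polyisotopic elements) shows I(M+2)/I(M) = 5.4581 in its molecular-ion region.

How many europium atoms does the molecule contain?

With n Eu atoms, P(M+2)/P(M) = C(n,1)·p^(n−1)q / p^n = n·q/p = n · 0.5219/0.4781.
n = 5.4581 × 0.4781/0.5219 = 5.00 ≈ 5

5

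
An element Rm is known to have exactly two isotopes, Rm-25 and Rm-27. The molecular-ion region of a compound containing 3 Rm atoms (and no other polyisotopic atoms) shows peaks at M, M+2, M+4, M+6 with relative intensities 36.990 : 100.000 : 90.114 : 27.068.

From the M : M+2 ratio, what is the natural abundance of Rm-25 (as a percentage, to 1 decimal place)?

Let p = fractional abundance of Rm-25. I(M+2)/I(M) = [C(3,1)·p^2·(1−p)] / p^3 = 3·(1−p)/p = 100.000/36.990 = 2.7034
(1−p)/p = 2.7034/3 = 0.9011  ⇒  p = 1/(1 + 0.9011) = 0.5260
Rm-25: 52.6%, Rm-27: 47.4%.

52.6%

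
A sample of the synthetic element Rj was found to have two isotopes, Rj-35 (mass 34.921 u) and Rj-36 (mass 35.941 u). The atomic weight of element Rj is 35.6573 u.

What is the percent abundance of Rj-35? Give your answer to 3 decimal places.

27.814%

Writing the weighted mean with unknown fraction x of Rj-35:
34.921·x + 35.941·(1 − x) = 35.6573
(34.921 − 35.941)·x = 35.6573 − 35.941
x = -0.2837 / -1.020 = 0.27814 → 27.814% Rj-35, 72.186% Rj-36.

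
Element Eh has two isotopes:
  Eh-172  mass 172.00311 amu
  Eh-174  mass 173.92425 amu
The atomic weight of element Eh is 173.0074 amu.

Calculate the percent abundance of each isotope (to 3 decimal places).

Writing the weighted mean with unknown fraction x of Eh-172:
172.00311·x + 173.92425·(1 − x) = 173.0074
(172.00311 − 173.92425)·x = 173.0074 − 173.92425
x = -0.91685 / -1.92114 = 0.47724 → 47.724% Eh-172, 52.276% Eh-174.

Eh-172: 47.724%, Eh-174: 52.276%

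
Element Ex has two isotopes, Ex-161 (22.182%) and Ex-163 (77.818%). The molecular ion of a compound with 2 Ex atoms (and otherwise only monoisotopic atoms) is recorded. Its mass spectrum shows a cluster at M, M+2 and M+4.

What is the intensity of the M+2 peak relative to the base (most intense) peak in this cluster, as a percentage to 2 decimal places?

57.01%

Term probabilities: M 0.0492, M+2 0.3452, M+4 0.6056. Base peak = M+4.
P(M+4) = C(2,2) × 0.22182^0 × 0.77818^2 = 1 × 1.0000 × 0.60556411 = 0.605564 (base)
P(M+2) = C(2,1) × 0.22182^1 × 0.77818^1 = 2 × 0.22182 × 0.77818 = 0.345232
Relative intensity = 0.345232 / 0.605564 × 100 = 57.01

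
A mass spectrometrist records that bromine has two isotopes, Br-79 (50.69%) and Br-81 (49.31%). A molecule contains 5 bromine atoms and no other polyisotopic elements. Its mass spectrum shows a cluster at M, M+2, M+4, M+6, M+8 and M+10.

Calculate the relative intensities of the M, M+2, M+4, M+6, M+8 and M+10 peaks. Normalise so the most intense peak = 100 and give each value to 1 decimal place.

The 5 Br atoms are independent, so intensities follow the terms of (0.5069 + 0.4931)^5.
P(M) = 0.5069^5 = 0.033467
P(M+2) = 5 × 0.5069^4 × 0.4931^1 = 0.162777
P(M+4) = 10 × 0.5069^3 × 0.4931^2 = 0.316692
P(M+6) = 10 × 0.5069^2 × 0.4931^3 = 0.308070
P(M+8) = 5 × 0.5069^1 × 0.4931^4 = 0.149842
P(M+10) = 0.4931^5 = 0.029152
The M+4 peak is largest (0.316692); scaling to 100 gives 10.6 : 51.4 : 100.0 : 97.3 : 47.3 : 9.2.

10.6 : 51.4 : 100.0 : 97.3 : 47.3 : 9.2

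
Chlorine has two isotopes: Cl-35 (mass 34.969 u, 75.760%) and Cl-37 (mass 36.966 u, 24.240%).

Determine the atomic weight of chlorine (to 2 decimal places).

35.45 u

Weight each isotope mass by its fractional abundance: 0.75760 × 34.969 + 0.24240 × 36.966
= 26.4925 + 8.9606 = 35.4531 u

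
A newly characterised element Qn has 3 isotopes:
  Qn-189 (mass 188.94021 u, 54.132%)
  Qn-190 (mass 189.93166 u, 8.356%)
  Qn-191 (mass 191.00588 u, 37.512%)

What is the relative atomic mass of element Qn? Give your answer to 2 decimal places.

The abundance-weighted mean is 0.54132 × 188.94021 + 0.08356 × 189.93166 + 0.37512 × 191.00588
= 102.277114 + 15.870690 + 71.650126 = 189.797930 u

189.80 u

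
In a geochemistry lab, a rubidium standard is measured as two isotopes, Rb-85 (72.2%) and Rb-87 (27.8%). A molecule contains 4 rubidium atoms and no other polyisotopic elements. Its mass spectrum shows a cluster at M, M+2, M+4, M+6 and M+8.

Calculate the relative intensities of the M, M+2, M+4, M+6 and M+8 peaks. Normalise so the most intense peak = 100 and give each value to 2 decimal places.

64.93 : 100.00 : 57.76 : 14.83 : 1.43

Each Rb atom is independently Rb-85 (p = 0.722) or Rb-87 (q = 0.278); the cluster is the binomial expansion (p + q)^4.
P(M) = 0.722^4 = 0.271737
P(M+2) = 4 × 0.722^3 × 0.278^1 = 0.418520
P(M+4) = 6 × 0.722^2 × 0.278^2 = 0.241721
P(M+6) = 4 × 0.722^1 × 0.278^3 = 0.062049
P(M+8) = 0.278^4 = 0.005973
The M+2 peak is largest (0.418520); scaling to 100 gives 64.93 : 100.00 : 57.76 : 14.83 : 1.43.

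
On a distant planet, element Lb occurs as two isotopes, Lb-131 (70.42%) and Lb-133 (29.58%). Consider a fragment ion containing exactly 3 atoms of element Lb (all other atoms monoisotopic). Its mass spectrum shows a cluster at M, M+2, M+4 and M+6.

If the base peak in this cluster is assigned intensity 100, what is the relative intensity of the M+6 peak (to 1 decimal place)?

Binomial terms of (0.7042 + 0.2958)^3: M 0.3492, M+2 0.4401, M+4 0.1848, M+6 0.0259 → M+2 is the base peak.
P(M+2) = C(3,1) × 0.7042^2 × 0.2958^1 = 3 × 0.49589764 × 0.2958 = 0.440060 (base)
P(M+6) = C(3,3) × 0.7042^0 × 0.2958^3 = 1 × 1.0000 × 0.0258818 = 0.025882
Relative intensity = 0.025882 / 0.440060 × 100 = 5.9

5.9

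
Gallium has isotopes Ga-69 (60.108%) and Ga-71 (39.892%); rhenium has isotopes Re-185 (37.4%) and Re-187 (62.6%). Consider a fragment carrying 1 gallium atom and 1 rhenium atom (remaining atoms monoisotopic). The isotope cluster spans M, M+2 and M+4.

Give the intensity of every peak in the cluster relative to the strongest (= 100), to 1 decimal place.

Gallium pattern (n=1): 0.60108 : 0.39892
Rhenium pattern (n=1): 0.3740 : 0.6260
Convolve the two distributions (both contribute in 2-u steps):
  M: 0.60108×0.3740 = 0.224804
  M+2: 0.60108×0.6260 + 0.39892×0.3740 = 0.525472
  M+4: 0.39892×0.6260 = 0.249724
Scale to base peak (0.525472) = 100: 42.8 : 100.0 : 47.5

42.8 : 100.0 : 47.5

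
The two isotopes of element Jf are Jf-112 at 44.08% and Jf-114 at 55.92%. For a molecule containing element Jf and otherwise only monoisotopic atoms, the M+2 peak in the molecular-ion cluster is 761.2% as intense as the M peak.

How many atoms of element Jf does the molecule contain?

6

With n Jf atoms, P(M+2)/P(M) = C(n,1)·p^(n−1)q / p^n = n·q/p = n · 0.5592/0.4408.
n = 7.612 × 0.4408/0.5592 = 6.00 ≈ 6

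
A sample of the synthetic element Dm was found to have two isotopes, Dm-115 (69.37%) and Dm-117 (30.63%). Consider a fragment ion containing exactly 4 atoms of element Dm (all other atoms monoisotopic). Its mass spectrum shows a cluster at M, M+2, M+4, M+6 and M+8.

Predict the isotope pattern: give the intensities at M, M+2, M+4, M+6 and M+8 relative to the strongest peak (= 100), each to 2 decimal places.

56.62 : 100.00 : 66.23 : 19.50 : 2.15

The 4 Dm atoms are independent, so intensities follow the terms of (0.6937 + 0.3063)^4.
P(M) = 0.6937^4 = 0.231572
P(M+2) = 4 × 0.6937^3 × 0.3063^1 = 0.408999
P(M+4) = 6 × 0.6937^2 × 0.3063^2 = 0.270887
P(M+6) = 4 × 0.6937^1 × 0.3063^3 = 0.079739
P(M+8) = 0.3063^4 = 0.008802
The M+2 peak is largest (0.408999); scaling to 100 gives 56.62 : 100.00 : 66.23 : 19.50 : 2.15.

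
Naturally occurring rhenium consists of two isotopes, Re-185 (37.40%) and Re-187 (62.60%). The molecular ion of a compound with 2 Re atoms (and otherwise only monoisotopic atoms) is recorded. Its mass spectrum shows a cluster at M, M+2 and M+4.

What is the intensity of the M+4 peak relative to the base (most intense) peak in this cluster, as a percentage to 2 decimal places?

(0.3740 + 0.6260)^2 gives M 0.1399, M+2 0.4682, M+4 0.3919; the largest is M+2.
P(M+2) = C(2,1) × 0.3740^1 × 0.6260^1 = 2 × 0.3740 × 0.6260 = 0.468248 (base)
P(M+4) = C(2,2) × 0.3740^0 × 0.6260^2 = 1 × 1.0000 × 0.391876 = 0.391876
Relative intensity = 0.391876 / 0.468248 × 100 = 83.69

83.69%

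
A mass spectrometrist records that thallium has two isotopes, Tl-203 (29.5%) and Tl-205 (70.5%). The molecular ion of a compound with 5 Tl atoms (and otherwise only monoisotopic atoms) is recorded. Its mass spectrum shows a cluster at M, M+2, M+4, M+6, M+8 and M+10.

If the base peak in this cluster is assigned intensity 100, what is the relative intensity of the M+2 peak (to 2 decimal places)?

(0.295 + 0.705)^5 gives M 0.0022, M+2 0.0267, M+4 0.1276, M+6 0.3049, M+8 0.3644, M+10 0.1742; the largest is M+8.
P(M+8) = C(5,4) × 0.295^1 × 0.705^4 = 5 × 0.2950 × 0.24703385 = 0.364375 (base)
P(M+2) = C(5,1) × 0.295^4 × 0.705^1 = 5 × 0.00757335 × 0.7050 = 0.026696
Relative intensity = 0.026696 / 0.364375 × 100 = 7.33

7.33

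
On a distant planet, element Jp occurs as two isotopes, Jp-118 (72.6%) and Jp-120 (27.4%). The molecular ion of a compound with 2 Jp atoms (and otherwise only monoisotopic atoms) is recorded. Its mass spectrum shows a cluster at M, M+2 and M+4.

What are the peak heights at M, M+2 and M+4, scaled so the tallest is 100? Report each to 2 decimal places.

100.00 : 75.48 : 14.24

Each Jp atom is independently Jp-118 (p = 0.726) or Jp-120 (q = 0.274); the cluster is the binomial expansion (p + q)^2.
P(M) = 0.726^2 = 0.527076
P(M+2) = 2 × 0.726^1 × 0.274^1 = 0.397848
P(M+4) = 0.274^2 = 0.075076
The M peak is largest (0.527076); scaling to 100 gives 100.00 : 75.48 : 14.24.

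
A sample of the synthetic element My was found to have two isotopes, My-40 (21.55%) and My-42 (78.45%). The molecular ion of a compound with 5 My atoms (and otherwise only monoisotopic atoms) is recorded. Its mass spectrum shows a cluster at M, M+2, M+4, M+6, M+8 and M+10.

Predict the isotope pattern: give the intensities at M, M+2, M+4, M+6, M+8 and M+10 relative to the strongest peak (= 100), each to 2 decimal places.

The 5 My atoms are independent, so intensities follow the terms of (0.2155 + 0.7845)^5.
P(M) = 0.2155^5 = 0.000465
P(M+2) = 5 × 0.2155^4 × 0.7845^1 = 0.008460
P(M+4) = 10 × 0.2155^3 × 0.7845^2 = 0.061592
P(M+6) = 10 × 0.2155^2 × 0.7845^3 = 0.224220
P(M+8) = 5 × 0.2155^1 × 0.7845^4 = 0.408121
P(M+10) = 0.7845^5 = 0.297142
The M+8 peak is largest (0.408121); scaling to 100 gives 0.11 : 2.07 : 15.09 : 54.94 : 100.00 : 72.81.

0.11 : 2.07 : 15.09 : 54.94 : 100.00 : 72.81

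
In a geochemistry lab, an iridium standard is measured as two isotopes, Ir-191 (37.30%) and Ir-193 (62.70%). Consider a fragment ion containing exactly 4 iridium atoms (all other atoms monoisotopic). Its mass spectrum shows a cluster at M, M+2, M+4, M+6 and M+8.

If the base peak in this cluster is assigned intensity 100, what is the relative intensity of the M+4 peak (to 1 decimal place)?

(0.3730 + 0.6270)^4 gives M 0.0194, M+2 0.1302, M+4 0.3282, M+6 0.3678, M+8 0.1546; the largest is M+6.
P(M+6) = C(4,3) × 0.3730^1 × 0.6270^3 = 4 × 0.3730 × 0.24649188 = 0.367766 (base)
P(M+4) = C(4,2) × 0.3730^2 × 0.6270^2 = 6 × 0.139129 × 0.393129 = 0.328174
Relative intensity = 0.328174 / 0.367766 × 100 = 89.2

89.2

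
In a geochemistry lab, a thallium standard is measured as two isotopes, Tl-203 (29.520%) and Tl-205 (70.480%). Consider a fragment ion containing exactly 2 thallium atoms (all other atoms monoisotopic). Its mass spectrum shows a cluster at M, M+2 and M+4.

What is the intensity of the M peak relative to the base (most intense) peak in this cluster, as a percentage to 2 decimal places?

17.54%

(0.29520 + 0.70480)^2 gives M 0.0871, M+2 0.4161, M+4 0.4967; the largest is M+4.
P(M+4) = C(2,2) × 0.29520^0 × 0.70480^2 = 1 × 1.0000 × 0.49674304 = 0.496743 (base)
P(M) = C(2,0) × 0.29520^2 × 0.70480^0 = 1 × 0.08714304 × 1.0000 = 0.087143
Relative intensity = 0.087143 / 0.496743 × 100 = 17.54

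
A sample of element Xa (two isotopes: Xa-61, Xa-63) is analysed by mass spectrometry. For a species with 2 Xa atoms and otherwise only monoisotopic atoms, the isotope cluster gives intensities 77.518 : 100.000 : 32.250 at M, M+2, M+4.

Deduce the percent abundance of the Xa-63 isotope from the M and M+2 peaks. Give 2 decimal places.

If p is the fraction of Xa that is Xa-61, then I(M+2)/I(M) = [C(2,1)·p^1·(1−p)] / p^2 = 2·(1−p)/p = 100.000/77.518 = 1.2900
(1−p)/p = 1.2900/2 = 0.6450  ⇒  p = 1/(1 + 0.6450) = 0.6079
Xa-61: 60.79%, Xa-63: 39.21%.

39.21%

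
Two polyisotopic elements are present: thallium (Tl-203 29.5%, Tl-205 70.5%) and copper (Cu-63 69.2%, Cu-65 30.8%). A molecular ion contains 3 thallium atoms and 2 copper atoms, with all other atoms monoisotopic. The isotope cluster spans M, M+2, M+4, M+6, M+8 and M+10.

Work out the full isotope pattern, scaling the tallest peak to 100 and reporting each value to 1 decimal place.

3.3 : 26.6 : 78.2 : 100.0 : 51.3 : 8.9

Thallium pattern (n=3): 0.02567237 : 0.18405787 : 0.43986713 : 0.35040263
Copper pattern (n=2): 0.478864 : 0.426272 : 0.094864
Convolve the two distributions (both contribute in 2-u steps):
  M: 0.02567237×0.478864 = 0.012294
  M+2: 0.02567237×0.426272 + 0.18405787×0.478864 = 0.099082
  M+4: 0.02567237×0.094864 + 0.18405787×0.426272 + 0.43986713×0.478864 = 0.291531
  M+6: 0.18405787×0.094864 + 0.43986713×0.426272 + 0.35040263×0.478864 = 0.372759
  M+8: 0.43986713×0.094864 + 0.35040263×0.426272 = 0.191094
  M+10: 0.35040263×0.094864 = 0.033241
Scale to base peak (0.372759) = 100: 3.3 : 26.6 : 78.2 : 100.0 : 51.3 : 8.9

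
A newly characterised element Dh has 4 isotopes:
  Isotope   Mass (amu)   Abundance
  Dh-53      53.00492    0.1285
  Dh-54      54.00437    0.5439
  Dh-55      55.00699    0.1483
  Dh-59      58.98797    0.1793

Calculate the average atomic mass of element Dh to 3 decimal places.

54.918 amu

Average mass = Σ (abundance × isotope mass) = 0.1285 × 53.00492 + 0.5439 × 54.00437 + 0.1483 × 55.00699 + 0.1793 × 58.98797
= 6.811132 + 29.372977 + 8.157537 + 10.576543 = 54.918189 amu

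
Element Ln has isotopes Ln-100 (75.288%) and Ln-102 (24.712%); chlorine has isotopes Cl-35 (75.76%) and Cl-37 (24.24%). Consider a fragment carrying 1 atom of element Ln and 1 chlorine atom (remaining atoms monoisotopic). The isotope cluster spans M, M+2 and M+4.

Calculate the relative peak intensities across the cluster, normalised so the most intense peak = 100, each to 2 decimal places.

Element Ln pattern (n=1): 0.75288 : 0.24712
Chlorine pattern (n=1): 0.7576 : 0.2424
Convolve the two distributions (both contribute in 2-u steps):
  M: 0.75288×0.7576 = 0.570382
  M+2: 0.75288×0.2424 + 0.24712×0.7576 = 0.369716
  M+4: 0.24712×0.2424 = 0.059902
Scale to base peak (0.570382) = 100: 100.00 : 64.82 : 10.50

100.00 : 64.82 : 10.50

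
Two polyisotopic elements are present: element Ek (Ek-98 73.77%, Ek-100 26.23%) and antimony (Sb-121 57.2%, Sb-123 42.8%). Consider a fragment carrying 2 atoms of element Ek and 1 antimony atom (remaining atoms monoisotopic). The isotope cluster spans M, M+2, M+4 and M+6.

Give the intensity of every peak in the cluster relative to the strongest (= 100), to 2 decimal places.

Element Ek pattern (n=2): 0.54420129 : 0.38699742 : 0.06880129
Antimony pattern (n=1): 0.5720 : 0.4280
Convolve the two distributions (both contribute in 2-u steps):
  M: 0.54420129×0.5720 = 0.311283
  M+2: 0.54420129×0.4280 + 0.38699742×0.5720 = 0.454281
  M+4: 0.38699742×0.4280 + 0.06880129×0.5720 = 0.204989
  M+6: 0.06880129×0.4280 = 0.029447
Scale to base peak (0.454281) = 100: 68.52 : 100.00 : 45.12 : 6.48

68.52 : 100.00 : 45.12 : 6.48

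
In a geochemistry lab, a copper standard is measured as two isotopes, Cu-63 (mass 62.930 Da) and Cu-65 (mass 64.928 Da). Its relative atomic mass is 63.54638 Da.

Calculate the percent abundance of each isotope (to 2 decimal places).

Let x be the fractional abundance of Cu-63; then Cu-65 has abundance 1 − x.
62.930·x + 64.928·(1 − x) = 63.54638
(62.930 − 64.928)·x = 63.54638 − 64.928
x = -1.38162 / -1.998 = 0.69150 → 69.15% Cu-63, 30.85% Cu-65.

Cu-63: 69.15%, Cu-65: 30.85%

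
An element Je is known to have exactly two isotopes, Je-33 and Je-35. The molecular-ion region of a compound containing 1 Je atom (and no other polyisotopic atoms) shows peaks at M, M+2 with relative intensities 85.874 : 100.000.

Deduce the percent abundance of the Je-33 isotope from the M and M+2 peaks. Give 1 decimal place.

Let p = fractional abundance of Je-33. I(M+2)/I(M) = [C(1,1)·p^0·(1−p)] / p^1 = 1·(1−p)/p = 100.000/85.874 = 1.1645
(1−p)/p = 1.1645/1 = 1.1645  ⇒  p = 1/(1 + 1.1645) = 0.4620
Je-33: 46.2%, Je-35: 53.8%.

46.2%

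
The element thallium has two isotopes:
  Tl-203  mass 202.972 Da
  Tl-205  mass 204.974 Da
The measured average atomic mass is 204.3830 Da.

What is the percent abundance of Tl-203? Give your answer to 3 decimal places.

29.520%

With x = fraction of Tl-203 (so Tl-205 is 1 − x):
202.972·x + 204.974·(1 − x) = 204.3830
(202.972 − 204.974)·x = 204.3830 − 204.974
x = -0.5910 / -2.002 = 0.29520 → 29.520% Tl-203, 70.480% Tl-205.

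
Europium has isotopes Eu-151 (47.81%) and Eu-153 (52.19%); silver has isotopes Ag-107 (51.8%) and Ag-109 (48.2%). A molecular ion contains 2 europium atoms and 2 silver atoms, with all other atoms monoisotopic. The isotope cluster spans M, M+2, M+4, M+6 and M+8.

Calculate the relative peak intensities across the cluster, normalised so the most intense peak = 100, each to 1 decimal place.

Europium pattern (n=2): 0.22857961 : 0.49904078 : 0.27237961
Silver pattern (n=2): 0.268324 : 0.499352 : 0.232324
Convolve the two distributions (both contribute in 2-u steps):
  M: 0.22857961×0.268324 = 0.061333
  M+2: 0.22857961×0.499352 + 0.49904078×0.268324 = 0.248046
  M+4: 0.22857961×0.232324 + 0.49904078×0.499352 + 0.27237961×0.268324 = 0.375388
  M+6: 0.49904078×0.232324 + 0.27237961×0.499352 = 0.251952
  M+8: 0.27237961×0.232324 = 0.063280
Scale to base peak (0.375388) = 100: 16.3 : 66.1 : 100.0 : 67.1 : 16.9

16.3 : 66.1 : 100.0 : 67.1 : 16.9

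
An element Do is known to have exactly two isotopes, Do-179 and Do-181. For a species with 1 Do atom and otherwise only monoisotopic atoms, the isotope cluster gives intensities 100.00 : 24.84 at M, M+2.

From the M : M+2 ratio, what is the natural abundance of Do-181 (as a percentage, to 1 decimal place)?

Write p for the Do-179 fraction. I(M+2)/I(M) = [C(1,1)·p^0·(1−p)] / p^1 = 1·(1−p)/p = 24.84/100.00 = 0.2484
(1−p)/p = 0.2484/1 = 0.2484  ⇒  p = 1/(1 + 0.2484) = 0.8010
Do-179: 80.1%, Do-181: 19.9%.

19.9%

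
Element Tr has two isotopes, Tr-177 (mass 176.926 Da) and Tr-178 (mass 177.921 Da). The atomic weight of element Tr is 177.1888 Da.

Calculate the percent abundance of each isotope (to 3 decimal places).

Tr-177: 73.588%, Tr-178: 26.412%

With x = fraction of Tr-177 (so Tr-178 is 1 − x):
176.926·x + 177.921·(1 − x) = 177.1888
(176.926 − 177.921)·x = 177.1888 − 177.921
x = -0.7322 / -0.995 = 0.73588 → 73.588% Tr-177, 26.412% Tr-178.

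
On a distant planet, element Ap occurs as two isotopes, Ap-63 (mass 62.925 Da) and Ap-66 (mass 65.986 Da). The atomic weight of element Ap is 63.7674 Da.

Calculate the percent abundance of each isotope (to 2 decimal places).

Writing the weighted mean with unknown fraction x of Ap-63:
62.925·x + 65.986·(1 − x) = 63.7674
(62.925 − 65.986)·x = 63.7674 − 65.986
x = -2.2186 / -3.061 = 0.72480 → 72.48% Ap-63, 27.52% Ap-66.

Ap-63: 72.48%, Ap-66: 27.52%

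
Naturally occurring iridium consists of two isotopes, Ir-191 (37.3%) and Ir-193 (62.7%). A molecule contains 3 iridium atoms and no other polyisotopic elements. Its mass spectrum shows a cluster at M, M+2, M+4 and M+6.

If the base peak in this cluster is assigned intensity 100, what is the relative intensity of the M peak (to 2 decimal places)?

11.80

Binomial terms of (0.373 + 0.627)^3: M 0.0519, M+2 0.2617, M+4 0.4399, M+6 0.2465 → M+4 is the base peak.
P(M+4) = C(3,2) × 0.373^1 × 0.627^2 = 3 × 0.3730 × 0.393129 = 0.439911 (base)
P(M) = C(3,0) × 0.373^3 × 0.627^0 = 1 × 0.05189512 × 1.0000 = 0.051895
Relative intensity = 0.051895 / 0.439911 × 100 = 11.80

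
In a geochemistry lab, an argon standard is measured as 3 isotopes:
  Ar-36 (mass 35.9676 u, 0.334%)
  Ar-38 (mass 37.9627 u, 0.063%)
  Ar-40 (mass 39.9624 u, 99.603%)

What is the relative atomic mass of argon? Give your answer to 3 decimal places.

Ar = Σ fᵢ·mᵢ = 0.00334 × 35.9676 + 0.00063 × 37.9627 + 0.99603 × 39.9624
= 0.12013 + 0.02392 + 39.80375 = 39.94780 u

39.948 u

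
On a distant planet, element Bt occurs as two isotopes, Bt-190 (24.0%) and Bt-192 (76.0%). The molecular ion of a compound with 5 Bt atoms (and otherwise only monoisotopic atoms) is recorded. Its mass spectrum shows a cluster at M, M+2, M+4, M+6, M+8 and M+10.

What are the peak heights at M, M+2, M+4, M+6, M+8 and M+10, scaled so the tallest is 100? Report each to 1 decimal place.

0.2 : 3.1 : 19.9 : 63.2 : 100.0 : 63.3

Each Bt atom is independently Bt-190 (p = 0.240) or Bt-192 (q = 0.760); the cluster is the binomial expansion (p + q)^5.
P(M) = 0.240^5 = 0.000796
P(M+2) = 5 × 0.240^4 × 0.760^1 = 0.012607
P(M+4) = 10 × 0.240^3 × 0.760^2 = 0.079847
P(M+6) = 10 × 0.240^2 × 0.760^3 = 0.252850
P(M+8) = 5 × 0.240^1 × 0.760^4 = 0.400346
P(M+10) = 0.760^5 = 0.253553
The M+8 peak is largest (0.400346); scaling to 100 gives 0.2 : 3.1 : 19.9 : 63.2 : 100.0 : 63.3.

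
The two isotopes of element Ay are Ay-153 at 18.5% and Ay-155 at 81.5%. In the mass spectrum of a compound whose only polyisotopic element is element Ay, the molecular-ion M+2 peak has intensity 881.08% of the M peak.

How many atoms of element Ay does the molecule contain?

2

The M+2/M ratio from n Ay atoms is n · q/p = n · 0.815/0.185.
n = 8.8108 × 0.185/0.815 = 2.00 ≈ 2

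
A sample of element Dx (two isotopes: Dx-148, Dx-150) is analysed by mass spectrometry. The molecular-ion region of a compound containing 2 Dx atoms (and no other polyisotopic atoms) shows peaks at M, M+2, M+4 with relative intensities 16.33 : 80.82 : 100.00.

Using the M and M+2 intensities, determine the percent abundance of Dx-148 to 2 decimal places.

Write p for the Dx-148 fraction. I(M+2)/I(M) = [C(2,1)·p^1·(1−p)] / p^2 = 2·(1−p)/p = 80.82/16.33 = 4.9492
(1−p)/p = 4.9492/2 = 2.4746  ⇒  p = 1/(1 + 2.4746) = 0.2878
Dx-148: 28.78%, Dx-150: 71.22%.

28.78%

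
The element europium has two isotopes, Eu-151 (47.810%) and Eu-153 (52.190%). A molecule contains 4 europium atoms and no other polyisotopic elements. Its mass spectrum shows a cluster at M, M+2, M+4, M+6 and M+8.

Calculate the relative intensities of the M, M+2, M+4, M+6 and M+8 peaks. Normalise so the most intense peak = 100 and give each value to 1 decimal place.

14.0 : 61.1 : 100.0 : 72.8 : 19.9

The 4 Eu atoms are independent, so intensities follow the terms of (0.47810 + 0.52190)^4.
P(M) = 0.47810^4 = 0.052249
P(M+2) = 4 × 0.47810^3 × 0.52190^1 = 0.228141
P(M+4) = 6 × 0.47810^2 × 0.52190^2 = 0.373563
P(M+6) = 4 × 0.47810^1 × 0.52190^3 = 0.271857
P(M+8) = 0.52190^4 = 0.074191
The M+4 peak is largest (0.373563); scaling to 100 gives 14.0 : 61.1 : 100.0 : 72.8 : 19.9.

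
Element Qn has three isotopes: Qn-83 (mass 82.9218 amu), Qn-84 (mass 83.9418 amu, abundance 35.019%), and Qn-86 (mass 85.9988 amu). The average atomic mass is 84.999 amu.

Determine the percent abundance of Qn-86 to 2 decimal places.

55.90%

Let x and y be the fractions of Qn-83 and Qn-86. Then x + y = 1 − 0.35019 = 0.64981 and 82.9218x + 85.9988y = 84.999 − 0.35019×83.9418 = 55.603421058.
Substituting: 82.9218x + 85.9988(0.64981 − x) = 55.603421058
(82.9218 − 85.9988)x = -0.27945917  ⇒  x = 0.09082, y = 0.55899
Qn-83: 9.08%, Qn-86: 55.90%.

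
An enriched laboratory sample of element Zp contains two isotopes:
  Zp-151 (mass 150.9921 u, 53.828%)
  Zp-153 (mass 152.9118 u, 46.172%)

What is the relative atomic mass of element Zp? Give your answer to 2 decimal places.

Average mass = Σ (abundance × isotope mass) = 0.53828 × 150.9921 + 0.46172 × 152.9118
= 81.27603 + 70.60244 = 151.87847 u

151.88 u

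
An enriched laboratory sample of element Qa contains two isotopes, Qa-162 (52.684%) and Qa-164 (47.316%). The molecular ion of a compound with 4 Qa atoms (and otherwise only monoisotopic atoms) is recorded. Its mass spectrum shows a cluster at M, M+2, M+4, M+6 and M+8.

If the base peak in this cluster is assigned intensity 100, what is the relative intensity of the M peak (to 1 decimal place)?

(0.52684 + 0.47316)^4 gives M 0.0770, M+2 0.2768, M+4 0.3728, M+6 0.2232, M+8 0.0501; the largest is M+4.
P(M+4) = C(4,2) × 0.52684^2 × 0.47316^2 = 6 × 0.27756039 × 0.22388039 = 0.372842 (base)
P(M) = C(4,0) × 0.52684^4 × 0.47316^0 = 1 × 0.07703977 × 1.0000 = 0.077040
Relative intensity = 0.077040 / 0.372842 × 100 = 20.7

20.7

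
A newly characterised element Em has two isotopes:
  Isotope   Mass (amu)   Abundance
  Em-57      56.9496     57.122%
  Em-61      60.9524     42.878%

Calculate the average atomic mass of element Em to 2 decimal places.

Average mass = Σ (abundance × isotope mass) = 0.57122 × 56.9496 + 0.42878 × 60.9524
= 32.53075 + 26.13517 = 58.66592 amu

58.67 amu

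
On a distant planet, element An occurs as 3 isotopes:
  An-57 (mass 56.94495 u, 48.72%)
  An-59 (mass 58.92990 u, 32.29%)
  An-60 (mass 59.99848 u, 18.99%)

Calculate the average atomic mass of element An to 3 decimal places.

Average mass = Σ (abundance × isotope mass) = 0.4872 × 56.94495 + 0.3229 × 58.92990 + 0.1899 × 59.99848
= 27.743580 + 19.028465 + 11.393711 = 58.165756 u

58.166 u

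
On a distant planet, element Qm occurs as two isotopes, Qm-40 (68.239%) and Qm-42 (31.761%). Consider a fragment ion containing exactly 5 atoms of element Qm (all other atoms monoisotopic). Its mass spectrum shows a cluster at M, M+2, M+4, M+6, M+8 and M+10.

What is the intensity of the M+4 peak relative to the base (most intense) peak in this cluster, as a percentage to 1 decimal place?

93.1%

Binomial terms of (0.68239 + 0.31761)^5: M 0.1480, M+2 0.3443, M+4 0.3205, M+6 0.1492, M+8 0.0347, M+10 0.0032 → M+2 is the base peak.
P(M+2) = C(5,1) × 0.68239^4 × 0.31761^1 = 5 × 0.21683561 × 0.31761 = 0.344346 (base)
P(M+4) = C(5,2) × 0.68239^3 × 0.31761^2 = 10 × 0.31775907 × 0.10087611 = 0.320543
Relative intensity = 0.320543 / 0.344346 × 100 = 93.1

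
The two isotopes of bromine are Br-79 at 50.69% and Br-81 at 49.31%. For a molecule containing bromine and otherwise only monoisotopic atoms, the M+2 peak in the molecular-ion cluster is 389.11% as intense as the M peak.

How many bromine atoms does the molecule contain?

With n Br atoms, P(M+2)/P(M) = C(n,1)·p^(n−1)q / p^n = n·q/p = n · 0.4931/0.5069.
n = 3.8911 × 0.5069/0.4931 = 4.00 ≈ 4

4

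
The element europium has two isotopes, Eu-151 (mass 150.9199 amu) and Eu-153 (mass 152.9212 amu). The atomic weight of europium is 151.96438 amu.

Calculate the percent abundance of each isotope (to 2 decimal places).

Eu-151: 47.81%, Eu-153: 52.19%

With x = fraction of Eu-151 (so Eu-153 is 1 − x):
150.9199·x + 152.9212·(1 − x) = 151.96438
(150.9199 − 152.9212)·x = 151.96438 − 152.9212
x = -0.95682 / -2.0013 = 0.47810 → 47.81% Eu-151, 52.19% Eu-153.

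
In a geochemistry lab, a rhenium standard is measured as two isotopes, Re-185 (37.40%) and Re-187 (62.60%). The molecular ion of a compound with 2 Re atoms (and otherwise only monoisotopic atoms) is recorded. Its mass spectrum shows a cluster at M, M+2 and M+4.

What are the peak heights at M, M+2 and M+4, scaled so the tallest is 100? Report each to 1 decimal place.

Expanding (0.3740 + 0.6260)^2:
P(M) = 0.3740^2 = 0.139876
P(M+2) = 2 × 0.3740^1 × 0.6260^1 = 0.468248
P(M+4) = 0.6260^2 = 0.391876
The M+2 peak is largest (0.468248); scaling to 100 gives 29.9 : 100.0 : 83.7.

29.9 : 100.0 : 83.7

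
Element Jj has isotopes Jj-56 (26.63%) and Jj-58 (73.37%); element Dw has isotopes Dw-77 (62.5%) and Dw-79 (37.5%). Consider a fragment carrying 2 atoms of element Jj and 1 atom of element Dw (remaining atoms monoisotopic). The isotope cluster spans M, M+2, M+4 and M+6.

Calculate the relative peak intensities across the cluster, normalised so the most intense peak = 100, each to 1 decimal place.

Element Jj pattern (n=2): 0.07091569 : 0.39076862 : 0.53831569
Element Dw pattern (n=1): 0.6250 : 0.3750
Convolve the two distributions (both contribute in 2-u steps):
  M: 0.07091569×0.6250 = 0.044322
  M+2: 0.07091569×0.3750 + 0.39076862×0.6250 = 0.270824
  M+4: 0.39076862×0.3750 + 0.53831569×0.6250 = 0.482986
  M+6: 0.53831569×0.3750 = 0.201868
Scale to base peak (0.482986) = 100: 9.2 : 56.1 : 100.0 : 41.8

9.2 : 56.1 : 100.0 : 41.8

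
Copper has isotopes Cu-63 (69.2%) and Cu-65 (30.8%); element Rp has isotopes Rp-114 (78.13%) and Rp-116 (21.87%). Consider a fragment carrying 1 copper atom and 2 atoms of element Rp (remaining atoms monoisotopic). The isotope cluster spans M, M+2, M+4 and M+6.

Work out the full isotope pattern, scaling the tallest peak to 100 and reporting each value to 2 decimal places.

99.51 : 100.00 : 32.59 : 3.47

Copper pattern (n=1): 0.6920 : 0.3080
Element Rp pattern (n=2): 0.61042969 : 0.34174062 : 0.04782969
Convolve the two distributions (both contribute in 2-u steps):
  M: 0.6920×0.61042969 = 0.422417
  M+2: 0.6920×0.34174062 + 0.3080×0.61042969 = 0.424497
  M+4: 0.6920×0.04782969 + 0.3080×0.34174062 = 0.138354
  M+6: 0.3080×0.04782969 = 0.014732
Scale to base peak (0.424497) = 100: 99.51 : 100.00 : 32.59 : 3.47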